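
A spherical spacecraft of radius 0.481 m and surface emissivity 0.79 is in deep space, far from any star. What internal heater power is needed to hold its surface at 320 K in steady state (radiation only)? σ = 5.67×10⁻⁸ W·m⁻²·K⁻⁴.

P = εσ·4πr²·T⁴.
4πr² = 2.907 m²; T⁴ = 1.049×10¹⁰ K⁴.
P = 0.79·5.67×10⁻⁸·2.907·1.049×10¹⁰.

P ≈ 1370 W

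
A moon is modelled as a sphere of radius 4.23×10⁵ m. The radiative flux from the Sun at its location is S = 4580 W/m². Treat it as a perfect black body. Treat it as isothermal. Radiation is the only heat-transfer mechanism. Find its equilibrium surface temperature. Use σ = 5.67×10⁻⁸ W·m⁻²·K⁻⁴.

T ≈ 377 K

At equilibrium, absorbed power = emitted power.
Absorbing cross-section = πr² = 5.621×10¹¹ m²; emitting surface = 4πr² = 2.248×10¹² m² (ratio 4).
S·A_cross = εσ·A_surf·T⁴  ⇒  T⁴ = S/(4σ).
T⁴ = 1.00·4580/(4·5.67×10⁻⁸) = 2.019×10¹⁰ K⁴.
T = (2.019×10¹⁰)^(1/4).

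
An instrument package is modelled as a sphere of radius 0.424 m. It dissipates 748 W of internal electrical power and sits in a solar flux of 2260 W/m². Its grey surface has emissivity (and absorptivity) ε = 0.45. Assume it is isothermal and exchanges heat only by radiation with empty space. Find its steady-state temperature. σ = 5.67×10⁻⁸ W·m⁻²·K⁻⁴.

At steady state, absorbed solar power + internal power = radiated power.
Absorbed: α·S·A_cross = 0.45·2260·0.5648 = 574.4 W (cross-section πr²).
Total input = 574.4 + 748 = 1322 W.
Radiated: εσ·A_surf·T⁴ with A_surf = 4πr² = 2.259 m².
T⁴ = 1322/(0.45·5.67×10⁻⁸·2.259) = 2.294×10¹⁰ K⁴.

T ≈ 389 K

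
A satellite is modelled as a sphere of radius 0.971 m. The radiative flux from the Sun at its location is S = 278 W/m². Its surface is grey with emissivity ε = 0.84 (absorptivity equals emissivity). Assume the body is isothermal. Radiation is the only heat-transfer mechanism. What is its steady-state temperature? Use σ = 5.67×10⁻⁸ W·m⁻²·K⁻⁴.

T ≈ 187 K

At equilibrium, absorbed power = emitted power.
Absorbing cross-section = πr² = 2.962 m²; emitting surface = 4πr² = 11.85 m² (ratio 4).
εS·A_cross = εσ·A_surf·T⁴  ⇒  T⁴ = S/(4σ)   (ε cancels).
T⁴ = 278/(4·5.67×10⁻⁸) = 1.226×10⁹ K⁴.
T = (1.226×10⁹)^(1/4).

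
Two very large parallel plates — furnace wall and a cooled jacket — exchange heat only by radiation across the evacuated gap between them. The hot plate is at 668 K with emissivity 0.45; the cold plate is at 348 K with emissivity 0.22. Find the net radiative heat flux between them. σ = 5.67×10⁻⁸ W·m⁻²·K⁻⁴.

q ≈ 1810 W/m²

For two infinite grey parallel plates, q = σ(T₁⁴ − T₂⁴)/(1/ε₁ + 1/ε₂ − 1).
T₁⁴ − T₂⁴ = 1.991×10¹¹ − 1.467×10¹⁰ = 1.844×10¹¹ K⁴.
1/ε₁ + 1/ε₂ − 1 = 2.222 + 4.545 − 1 = 5.768.
q = 5.67×10⁻⁸ × 1.844×10¹¹ / 5.768.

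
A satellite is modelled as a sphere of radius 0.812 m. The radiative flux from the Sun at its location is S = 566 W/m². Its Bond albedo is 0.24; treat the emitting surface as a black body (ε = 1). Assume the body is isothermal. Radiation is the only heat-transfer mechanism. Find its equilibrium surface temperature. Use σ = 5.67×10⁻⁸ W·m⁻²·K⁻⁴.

T ≈ 209 K

At equilibrium, absorbed power = emitted power.
Absorbing cross-section = πr² = 2.071 m²; emitting surface = 4πr² = 8.286 m² (ratio 4).
(1−a)S·A_cross = εσ·A_surf·T⁴  ⇒  T⁴ = (1−a)S/(4σ).
T⁴ = 0.760·566/(4·5.67×10⁻⁸) = 1.897×10⁹ K⁴.
T = (1.897×10⁹)^(1/4).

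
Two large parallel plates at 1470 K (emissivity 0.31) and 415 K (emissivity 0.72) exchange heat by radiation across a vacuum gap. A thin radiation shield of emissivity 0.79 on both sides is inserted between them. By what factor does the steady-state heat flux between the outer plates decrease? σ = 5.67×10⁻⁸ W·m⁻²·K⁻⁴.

Without shield: q₀ = σΔ(T⁴)/(1/ε₁+1/ε₂−1) with denominator 3.615.
With shield the two gaps are in series; the resistances add: (1/ε₁+1/ε_s−1)+(1/ε_s+1/ε₂−1) = 3.492+1.655 = 5.146.
Heat-flux ratio q₀/q = 5.146/3.615.

factor ≈ 1.42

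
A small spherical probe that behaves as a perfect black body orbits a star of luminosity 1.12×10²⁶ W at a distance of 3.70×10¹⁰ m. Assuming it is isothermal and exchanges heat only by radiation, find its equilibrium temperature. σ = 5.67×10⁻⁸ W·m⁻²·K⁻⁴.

T ≈ 412 K

First find the stellar flux at distance d: S = L/(4πd²) = 1.12×10²⁶/(4π·(3.70×10¹⁰)²) = 6510 W/m².
For an isothermal sphere, absorbed (1−a)S·πr² = emitted σ·4πr²·T⁴, so T⁴ = (1−a)S/(4σ).
T⁴ = 1.00·6510/(4·5.67×10⁻⁸) = 2.871×10¹⁰ K⁴.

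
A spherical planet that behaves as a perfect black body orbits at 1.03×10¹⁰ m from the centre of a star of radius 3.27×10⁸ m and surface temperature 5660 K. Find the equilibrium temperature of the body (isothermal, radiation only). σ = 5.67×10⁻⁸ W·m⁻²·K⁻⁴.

The star's surface emits σT_*⁴; at distance d the flux is S = σT_*⁴(R_*/d)².
S = 5.67×10⁻⁸·(5660)⁴·(3.27×10⁸/1.03×10¹⁰)² = 58650 W/m².
For an isothermal sphere T⁴ = (1−a)S/(4σ) = 2.586×10¹¹ K⁴.

T ≈ 713 K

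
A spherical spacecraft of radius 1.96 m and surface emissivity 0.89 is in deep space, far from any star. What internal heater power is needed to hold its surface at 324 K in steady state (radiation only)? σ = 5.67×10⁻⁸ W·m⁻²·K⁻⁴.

P ≈ 26800 W

P = εσ·4πr²·T⁴.
4πr² = 48.27 m²; T⁴ = 1.102×10¹⁰ K⁴.
P = 0.89·5.67×10⁻⁸·48.27·1.102×10¹⁰.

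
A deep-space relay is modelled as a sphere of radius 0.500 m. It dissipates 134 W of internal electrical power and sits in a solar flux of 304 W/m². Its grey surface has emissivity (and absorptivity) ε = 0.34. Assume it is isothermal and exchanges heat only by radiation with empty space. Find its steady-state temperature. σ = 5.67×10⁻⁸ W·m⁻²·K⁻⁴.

T ≈ 244 K

At steady state, absorbed solar power + internal power = radiated power.
Absorbed: α·S·A_cross = 0.34·304·0.7854 = 81.18 W (cross-section πr²).
Total input = 81.18 + 134 = 215.2 W.
Radiated: εσ·A_surf·T⁴ with A_surf = 4πr² = 3.142 m².
T⁴ = 215.2/(0.34·5.67×10⁻⁸·3.142) = 3.553×10⁹ K⁴.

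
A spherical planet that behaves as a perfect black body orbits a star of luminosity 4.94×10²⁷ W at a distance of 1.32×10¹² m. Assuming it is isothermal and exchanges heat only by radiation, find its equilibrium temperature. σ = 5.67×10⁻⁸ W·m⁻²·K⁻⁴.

T ≈ 178 K

First find the stellar flux at distance d: S = L/(4πd²) = 4.94×10²⁷/(4π·(1.32×10¹²)²) = 225.6 W/m².
For an isothermal sphere, absorbed (1−a)S·πr² = emitted σ·4πr²·T⁴, so T⁴ = (1−a)S/(4σ).
T⁴ = 1.00·225.6/(4·5.67×10⁻⁸) = 9.948×10⁸ K⁴.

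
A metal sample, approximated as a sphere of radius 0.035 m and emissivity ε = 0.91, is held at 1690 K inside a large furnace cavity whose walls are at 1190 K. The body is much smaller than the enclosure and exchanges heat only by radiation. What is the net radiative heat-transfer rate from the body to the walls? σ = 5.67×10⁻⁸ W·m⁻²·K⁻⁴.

For a small grey body in a large enclosure: P_net = εσA(T_body⁴ − T_wall⁴).
A = 4πr² = 0.01539 m²; T_body⁴ − T_wall⁴ = 8.157×10¹² − 2.005×10¹² = 6.152×10¹² K⁴.
|P_net| = 0.91·5.67×10⁻⁸·0.01539·6.152×10¹².

P_net ≈ 4890 W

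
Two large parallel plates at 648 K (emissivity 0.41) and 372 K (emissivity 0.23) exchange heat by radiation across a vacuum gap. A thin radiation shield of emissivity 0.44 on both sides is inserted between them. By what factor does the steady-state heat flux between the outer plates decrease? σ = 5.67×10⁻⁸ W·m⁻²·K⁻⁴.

Without shield: q₀ = σΔ(T⁴)/(1/ε₁+1/ε₂−1) with denominator 5.787.
With shield the two gaps are in series; the resistances add: (1/ε₁+1/ε_s−1)+(1/ε_s+1/ε₂−1) = 3.712+5.621 = 9.332.
Heat-flux ratio q₀/q = 9.332/5.787.

factor ≈ 1.61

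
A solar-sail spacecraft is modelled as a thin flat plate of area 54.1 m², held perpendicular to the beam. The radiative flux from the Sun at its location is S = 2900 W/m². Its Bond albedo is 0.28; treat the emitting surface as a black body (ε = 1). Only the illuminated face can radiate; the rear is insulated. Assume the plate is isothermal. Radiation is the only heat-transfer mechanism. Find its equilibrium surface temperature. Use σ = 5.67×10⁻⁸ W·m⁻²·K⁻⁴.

At equilibrium, absorbed power = emitted power.
Absorbing cross-section = A = 54.10 m²; emitting surface = A = 54.10 m² (ratio 1).
(1−a)S·A_cross = εσ·A_surf·T⁴  ⇒  T⁴ = (1−a)S/(1σ).
T⁴ = 0.720·2900/(1·5.67×10⁻⁸) = 3.683×10¹⁰ K⁴.
T = (3.683×10¹⁰)^(1/4).

T ≈ 438 K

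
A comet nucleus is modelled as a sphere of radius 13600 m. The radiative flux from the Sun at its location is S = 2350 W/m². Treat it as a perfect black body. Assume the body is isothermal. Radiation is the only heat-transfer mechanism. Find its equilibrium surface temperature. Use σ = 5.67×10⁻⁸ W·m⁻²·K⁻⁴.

At equilibrium, absorbed power = emitted power.
Absorbing cross-section = πr² = 5.811×10⁸ m²; emitting surface = 4πr² = 2.324×10⁹ m² (ratio 4).
S·A_cross = εσ·A_surf·T⁴  ⇒  T⁴ = S/(4σ).
T⁴ = 1.00·2350/(4·5.67×10⁻⁸) = 1.036×10¹⁰ K⁴.
T = (1.036×10¹⁰)^(1/4).

T ≈ 319 K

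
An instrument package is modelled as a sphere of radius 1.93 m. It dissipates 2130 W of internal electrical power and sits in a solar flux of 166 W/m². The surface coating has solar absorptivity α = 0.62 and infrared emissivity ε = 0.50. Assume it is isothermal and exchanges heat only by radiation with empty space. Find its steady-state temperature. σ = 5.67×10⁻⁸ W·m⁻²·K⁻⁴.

At steady state, absorbed solar power + internal power = radiated power.
Absorbed: α·S·A_cross = 0.62·166·11.70 = 1204 W (cross-section πr²).
Total input = 1204 + 2130 = 3334 W.
Radiated: εσ·A_surf·T⁴ with A_surf = 4πr² = 46.81 m².
T⁴ = 3334/(0.50·5.67×10⁻⁸·46.81) = 2.513×10⁹ K⁴.

T ≈ 224 K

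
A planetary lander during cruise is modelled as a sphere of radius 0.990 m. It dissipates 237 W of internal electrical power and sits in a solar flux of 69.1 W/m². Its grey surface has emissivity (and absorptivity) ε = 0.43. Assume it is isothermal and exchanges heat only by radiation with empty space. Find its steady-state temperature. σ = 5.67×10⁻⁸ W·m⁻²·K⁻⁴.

At steady state, absorbed solar power + internal power = radiated power.
Absorbed: α·S·A_cross = 0.43·69.1·3.079 = 91.49 W (cross-section πr²).
Total input = 91.49 + 237 = 328.5 W.
Radiated: εσ·A_surf·T⁴ with A_surf = 4πr² = 12.32 m².
T⁴ = 328.5/(0.43·5.67×10⁻⁸·12.32) = 1.094×10⁹ K⁴.

T ≈ 182 K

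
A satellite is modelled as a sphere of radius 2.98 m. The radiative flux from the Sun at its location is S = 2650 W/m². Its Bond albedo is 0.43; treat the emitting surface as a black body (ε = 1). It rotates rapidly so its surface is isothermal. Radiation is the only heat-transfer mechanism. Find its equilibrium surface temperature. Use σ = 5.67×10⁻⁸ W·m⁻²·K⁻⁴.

T ≈ 286 K

At equilibrium, absorbed power = emitted power.
Absorbing cross-section = πr² = 27.90 m²; emitting surface = 4πr² = 111.6 m² (ratio 4).
(1−a)S·A_cross = εσ·A_surf·T⁴  ⇒  T⁴ = (1−a)S/(4σ).
T⁴ = 0.570·2650/(4·5.67×10⁻⁸) = 6.660×10⁹ K⁴.
T = (6.660×10⁹)^(1/4).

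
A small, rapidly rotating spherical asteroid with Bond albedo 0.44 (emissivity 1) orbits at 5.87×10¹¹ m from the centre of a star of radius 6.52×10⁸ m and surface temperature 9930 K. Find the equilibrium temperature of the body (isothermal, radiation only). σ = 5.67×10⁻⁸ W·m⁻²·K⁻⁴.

T ≈ 202 K

The star's surface emits σT_*⁴; at distance d the flux is S = σT_*⁴(R_*/d)².
S = 5.67×10⁻⁸·(9930)⁴·(6.52×10⁸/5.87×10¹¹)² = 680.1 W/m².
For an isothermal sphere T⁴ = (1−a)S/(4σ) = 1.679×10⁹ K⁴.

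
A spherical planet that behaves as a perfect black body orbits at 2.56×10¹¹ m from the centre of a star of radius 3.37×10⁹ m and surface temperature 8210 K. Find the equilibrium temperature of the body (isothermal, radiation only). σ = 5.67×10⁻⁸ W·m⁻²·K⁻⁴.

The star's surface emits σT_*⁴; at distance d the flux is S = σT_*⁴(R_*/d)².
S = 5.67×10⁻⁸·(8210)⁴·(3.37×10⁹/2.56×10¹¹)² = 44640 W/m².
For an isothermal sphere T⁴ = (1−a)S/(4σ) = 1.968×10¹¹ K⁴.

T ≈ 666 K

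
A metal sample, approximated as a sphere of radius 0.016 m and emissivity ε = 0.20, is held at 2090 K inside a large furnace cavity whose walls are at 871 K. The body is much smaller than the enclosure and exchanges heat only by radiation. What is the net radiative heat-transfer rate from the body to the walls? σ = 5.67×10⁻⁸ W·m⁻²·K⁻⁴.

For a small grey body in a large enclosure: P_net = εσA(T_body⁴ − T_wall⁴).
A = 4πr² = 0.003217 m²; T_body⁴ − T_wall⁴ = 1.908×10¹³ − 5.755×10¹¹ = 1.850×10¹³ K⁴.
|P_net| = 0.20·5.67×10⁻⁸·0.003217·1.850×10¹³.

P_net ≈ 675 W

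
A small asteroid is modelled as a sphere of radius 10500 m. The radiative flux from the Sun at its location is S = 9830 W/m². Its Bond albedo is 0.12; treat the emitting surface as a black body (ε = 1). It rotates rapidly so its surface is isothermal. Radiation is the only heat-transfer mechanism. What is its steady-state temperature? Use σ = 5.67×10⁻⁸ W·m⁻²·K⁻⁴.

At equilibrium, absorbed power = emitted power.
Absorbing cross-section = πr² = 3.464×10⁸ m²; emitting surface = 4πr² = 1.385×10⁹ m² (ratio 4).
(1−a)S·A_cross = εσ·A_surf·T⁴  ⇒  T⁴ = (1−a)S/(4σ).
T⁴ = 0.880·9830/(4·5.67×10⁻⁸) = 3.814×10¹⁰ K⁴.
T = (3.814×10¹⁰)^(1/4).

T ≈ 442 K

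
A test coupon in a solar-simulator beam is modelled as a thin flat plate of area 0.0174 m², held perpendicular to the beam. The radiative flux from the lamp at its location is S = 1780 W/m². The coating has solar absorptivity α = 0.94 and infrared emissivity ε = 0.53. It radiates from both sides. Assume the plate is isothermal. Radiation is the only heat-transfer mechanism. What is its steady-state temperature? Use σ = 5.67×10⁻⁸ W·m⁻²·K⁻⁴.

At equilibrium, absorbed power = emitted power.
Absorbing cross-section = A = 0.01740 m²; emitting surface = 2A = 0.03480 m² (ratio 2).
αS·A_cross = εσ·A_surf·T⁴  ⇒  T⁴ = αS/(ε·2σ).
T⁴ = 0.940·1780/(0.53·2·5.67×10⁻⁸) = 2.784×10¹⁰ K⁴.
T = (2.784×10¹⁰)^(1/4).

T ≈ 408 K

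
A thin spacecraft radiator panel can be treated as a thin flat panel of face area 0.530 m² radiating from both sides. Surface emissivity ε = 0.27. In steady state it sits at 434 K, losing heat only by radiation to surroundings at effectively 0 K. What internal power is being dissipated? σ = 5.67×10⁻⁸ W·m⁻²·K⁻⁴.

P ≈ 576 W

Steady state: P = εσA T⁴.
A = 2·0.530 = 1.060 m²; T⁴ = (434)⁴ = 3.548×10¹⁰ K⁴.
P = 0.27 × 5.67×10⁻⁸ × 1.060 × 3.548×10¹⁰.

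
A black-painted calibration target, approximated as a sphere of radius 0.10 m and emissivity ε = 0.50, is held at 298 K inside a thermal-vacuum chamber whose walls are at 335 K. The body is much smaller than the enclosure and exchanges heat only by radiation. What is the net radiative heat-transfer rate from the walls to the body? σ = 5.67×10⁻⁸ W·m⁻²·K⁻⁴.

P_net ≈ 16.8 W

For a small grey body in a large enclosure: P_net = εσA(T_body⁴ − T_wall⁴).
A = 4πr² = 0.1257 m²; T_body⁴ − T_wall⁴ = 7.886×10⁹ − 1.259×10¹⁰ = -4.708×10⁹ K⁴.
|P_net| = 0.50·5.67×10⁻⁸·0.1257·4.708×10⁹.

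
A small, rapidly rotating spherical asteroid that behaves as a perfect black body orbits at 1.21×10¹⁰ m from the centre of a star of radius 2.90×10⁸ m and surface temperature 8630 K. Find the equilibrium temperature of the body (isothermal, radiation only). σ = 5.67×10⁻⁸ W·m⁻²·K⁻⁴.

The star's surface emits σT_*⁴; at distance d the flux is S = σT_*⁴(R_*/d)².
S = 5.67×10⁻⁸·(8630)⁴·(2.90×10⁸/1.21×10¹⁰)² = 1.807×10⁵ W/m².
For an isothermal sphere T⁴ = (1−a)S/(4σ) = 7.965×10¹¹ K⁴.

T ≈ 945 K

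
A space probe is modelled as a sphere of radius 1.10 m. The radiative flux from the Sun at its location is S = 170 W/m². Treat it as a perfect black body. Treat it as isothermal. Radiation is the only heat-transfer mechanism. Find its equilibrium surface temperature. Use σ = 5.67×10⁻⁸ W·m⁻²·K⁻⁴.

At equilibrium, absorbed power = emitted power.
Absorbing cross-section = πr² = 3.801 m²; emitting surface = 4πr² = 15.21 m² (ratio 4).
S·A_cross = εσ·A_surf·T⁴  ⇒  T⁴ = S/(4σ).
T⁴ = 1.00·170/(4·5.67×10⁻⁸) = 7.496×10⁸ K⁴.
T = (7.496×10⁸)^(1/4).

T ≈ 165 K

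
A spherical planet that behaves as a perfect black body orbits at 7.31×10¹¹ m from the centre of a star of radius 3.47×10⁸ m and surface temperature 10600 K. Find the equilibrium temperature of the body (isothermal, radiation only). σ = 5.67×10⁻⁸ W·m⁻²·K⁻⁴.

The star's surface emits σT_*⁴; at distance d the flux is S = σT_*⁴(R_*/d)².
S = 5.67×10⁻⁸·(10600)⁴·(3.47×10⁸/7.31×10¹¹)² = 161.3 W/m².
For an isothermal sphere T⁴ = (1−a)S/(4σ) = 7.112×10⁸ K⁴.

T ≈ 163 K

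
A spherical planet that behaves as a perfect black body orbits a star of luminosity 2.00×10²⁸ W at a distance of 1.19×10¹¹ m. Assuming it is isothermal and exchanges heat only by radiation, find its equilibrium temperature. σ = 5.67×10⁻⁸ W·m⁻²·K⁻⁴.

First find the stellar flux at distance d: S = L/(4πd²) = 2.00×10²⁸/(4π·(1.19×10¹¹)²) = 1.124×10⁵ W/m².
For an isothermal sphere, absorbed (1−a)S·πr² = emitted σ·4πr²·T⁴, so T⁴ = (1−a)S/(4σ).
T⁴ = 1.00·1.124×10⁵/(4·5.67×10⁻⁸) = 4.955×10¹¹ K⁴.

T ≈ 839 K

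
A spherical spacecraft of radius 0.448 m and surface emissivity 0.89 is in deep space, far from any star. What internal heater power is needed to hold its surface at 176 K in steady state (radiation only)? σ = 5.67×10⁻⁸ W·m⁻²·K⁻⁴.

P ≈ 122 W

P = εσ·4πr²·T⁴.
4πr² = 2.522 m²; T⁴ = 9.595×10⁸ K⁴.
P = 0.89·5.67×10⁻⁸·2.522·9.595×10⁸.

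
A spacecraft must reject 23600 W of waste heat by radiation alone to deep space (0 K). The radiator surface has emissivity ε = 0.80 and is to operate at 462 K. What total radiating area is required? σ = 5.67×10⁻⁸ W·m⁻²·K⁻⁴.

P = εσA T⁴ ⇒ A = P/(εσT⁴).
T⁴ = 4.556×10¹⁰ K⁴.
A = 23600/(0.80 × 5.67×10⁻⁸ × 4.556×10¹⁰).

A ≈ 11.4 m²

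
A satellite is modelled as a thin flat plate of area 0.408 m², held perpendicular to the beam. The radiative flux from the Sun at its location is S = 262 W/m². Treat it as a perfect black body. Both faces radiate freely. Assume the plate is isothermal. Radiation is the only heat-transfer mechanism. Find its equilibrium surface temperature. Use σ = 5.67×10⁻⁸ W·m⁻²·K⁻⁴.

At equilibrium, absorbed power = emitted power.
Absorbing cross-section = A = 0.4080 m²; emitting surface = 2A = 0.8160 m² (ratio 2).
S·A_cross = εσ·A_surf·T⁴  ⇒  T⁴ = S/(2σ).
T⁴ = 1.00·262/(2·5.67×10⁻⁸) = 2.310×10⁹ K⁴.
T = (2.310×10⁹)^(1/4).

T ≈ 219 K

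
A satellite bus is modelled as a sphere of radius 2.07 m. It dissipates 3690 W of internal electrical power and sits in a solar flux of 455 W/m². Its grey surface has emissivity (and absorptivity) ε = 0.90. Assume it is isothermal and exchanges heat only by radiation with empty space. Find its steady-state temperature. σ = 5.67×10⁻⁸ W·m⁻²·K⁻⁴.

T ≈ 241 K

At steady state, absorbed solar power + internal power = radiated power.
Absorbed: α·S·A_cross = 0.90·455·13.46 = 5512 W (cross-section πr²).
Total input = 5512 + 3690 = 9202 W.
Radiated: εσ·A_surf·T⁴ with A_surf = 4πr² = 53.85 m².
T⁴ = 9202/(0.90·5.67×10⁻⁸·53.85) = 3.349×10⁹ K⁴.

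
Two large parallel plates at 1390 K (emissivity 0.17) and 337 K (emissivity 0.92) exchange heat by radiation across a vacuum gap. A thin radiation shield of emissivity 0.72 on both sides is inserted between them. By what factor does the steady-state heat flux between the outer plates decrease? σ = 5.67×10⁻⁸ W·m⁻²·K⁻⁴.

factor ≈ 1.30

Without shield: q₀ = σΔ(T⁴)/(1/ε₁+1/ε₂−1) with denominator 5.969.
With shield the two gaps are in series; the resistances add: (1/ε₁+1/ε_s−1)+(1/ε_s+1/ε₂−1) = 6.271+1.476 = 7.747.
Heat-flux ratio q₀/q = 7.747/5.969.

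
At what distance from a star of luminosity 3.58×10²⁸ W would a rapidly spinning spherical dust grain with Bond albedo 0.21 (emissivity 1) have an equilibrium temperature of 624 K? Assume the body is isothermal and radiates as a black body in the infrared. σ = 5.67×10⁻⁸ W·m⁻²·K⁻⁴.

d ≈ 2.56×10¹¹ m

For an isothermal black-emitting sphere, (1−a)S·πr² = σ·4πr²·T⁴ ⇒ S = 4σT⁴/(1−a).
S = 4·5.67×10⁻⁸·(624)⁴/0.790 = 43530 W/m².
Flux falls as S = L/(4πd²), so d = √(L/(4πS)) = √(3.58×10²⁸/(4π·43530)).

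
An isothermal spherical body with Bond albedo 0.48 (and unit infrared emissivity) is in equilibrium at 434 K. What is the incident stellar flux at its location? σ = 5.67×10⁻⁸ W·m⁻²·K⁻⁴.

S ≈ 15500 W/m²

(1−a)S·πr² = σ·4πr²·T⁴ ⇒ S = 4σT⁴/(1−a).
S = 4·5.67×10⁻⁸·3.548×10¹⁰/0.520.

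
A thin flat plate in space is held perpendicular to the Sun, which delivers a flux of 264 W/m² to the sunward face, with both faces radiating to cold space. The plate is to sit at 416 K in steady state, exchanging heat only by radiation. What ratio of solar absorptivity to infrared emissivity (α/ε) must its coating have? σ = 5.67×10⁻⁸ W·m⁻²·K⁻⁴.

Balance: αS·A = εσ·2A·T⁴ ⇒ α/ε = 2σT⁴/S.
α/ε = 2·5.67×10⁻⁸·(416)⁴/264 = 2·5.67×10⁻⁸·2.995×10¹⁰/264.

α/ε ≈ 12.9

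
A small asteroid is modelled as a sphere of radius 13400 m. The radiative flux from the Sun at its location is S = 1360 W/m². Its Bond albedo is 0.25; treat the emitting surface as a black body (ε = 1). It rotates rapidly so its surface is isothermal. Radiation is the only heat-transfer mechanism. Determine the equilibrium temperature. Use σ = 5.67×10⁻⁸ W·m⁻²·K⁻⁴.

T ≈ 259 K

At equilibrium, absorbed power = emitted power.
Absorbing cross-section = πr² = 5.641×10⁸ m²; emitting surface = 4πr² = 2.256×10⁹ m² (ratio 4).
(1−a)S·A_cross = εσ·A_surf·T⁴  ⇒  T⁴ = (1−a)S/(4σ).
T⁴ = 0.750·1360/(4·5.67×10⁻⁸) = 4.497×10⁹ K⁴.
T = (4.497×10⁹)^(1/4).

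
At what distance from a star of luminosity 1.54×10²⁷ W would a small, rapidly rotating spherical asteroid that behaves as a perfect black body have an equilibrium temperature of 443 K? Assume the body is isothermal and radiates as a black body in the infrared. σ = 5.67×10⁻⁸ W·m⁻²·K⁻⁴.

d ≈ 1.18×10¹¹ m

For an isothermal black-emitting sphere, (1−a)S·πr² = σ·4πr²·T⁴ ⇒ S = 4σT⁴/(1−a).
S = 4·5.67×10⁻⁸·(443)⁴/1.00 = 8735 W/m².
Flux falls as S = L/(4πd²), so d = √(L/(4πS)) = √(1.54×10²⁷/(4π·8735)).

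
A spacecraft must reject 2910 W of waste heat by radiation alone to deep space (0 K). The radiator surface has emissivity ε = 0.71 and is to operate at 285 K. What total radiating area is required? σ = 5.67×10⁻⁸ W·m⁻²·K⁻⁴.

P = εσA T⁴ ⇒ A = P/(εσT⁴).
T⁴ = 6.598×10⁹ K⁴.
A = 2910/(0.71 × 5.67×10⁻⁸ × 6.598×10⁹).

A ≈ 11.0 m²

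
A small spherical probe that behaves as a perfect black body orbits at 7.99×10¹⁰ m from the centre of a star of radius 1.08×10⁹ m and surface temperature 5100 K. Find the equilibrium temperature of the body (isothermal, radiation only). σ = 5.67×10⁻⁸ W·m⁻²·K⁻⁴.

T ≈ 419 K

The star's surface emits σT_*⁴; at distance d the flux is S = σT_*⁴(R_*/d)².
S = 5.67×10⁻⁸·(5100)⁴·(1.08×10⁹/7.99×10¹⁰)² = 7008 W/m².
For an isothermal sphere T⁴ = (1−a)S/(4σ) = 3.090×10¹⁰ K⁴.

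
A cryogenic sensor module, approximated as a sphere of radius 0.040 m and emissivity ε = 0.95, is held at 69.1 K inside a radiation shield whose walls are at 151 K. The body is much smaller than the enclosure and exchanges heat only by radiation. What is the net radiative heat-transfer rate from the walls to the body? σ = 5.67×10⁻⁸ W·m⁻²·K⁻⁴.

P_net ≈ 0.538 W

For a small grey body in a large enclosure: P_net = εσA(T_body⁴ − T_wall⁴).
A = 4πr² = 0.02011 m²; T_body⁴ − T_wall⁴ = 2.280×10⁷ − 5.199×10⁸ = -4.971×10⁸ K⁴.
|P_net| = 0.95·5.67×10⁻⁸·0.02011·4.971×10⁸.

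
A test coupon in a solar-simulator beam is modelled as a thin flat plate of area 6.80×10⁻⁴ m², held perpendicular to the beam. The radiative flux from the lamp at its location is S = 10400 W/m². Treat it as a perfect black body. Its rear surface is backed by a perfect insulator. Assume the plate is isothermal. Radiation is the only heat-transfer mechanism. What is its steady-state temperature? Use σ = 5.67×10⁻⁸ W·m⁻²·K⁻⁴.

T ≈ 654 K

At equilibrium, absorbed power = emitted power.
Absorbing cross-section = A = 6.800×10⁻⁴ m²; emitting surface = A = 6.800×10⁻⁴ m² (ratio 1).
S·A_cross = εσ·A_surf·T⁴  ⇒  T⁴ = S/(1σ).
T⁴ = 1.00·10400/(1·5.67×10⁻⁸) = 1.834×10¹¹ K⁴.
T = (1.834×10¹¹)^(1/4).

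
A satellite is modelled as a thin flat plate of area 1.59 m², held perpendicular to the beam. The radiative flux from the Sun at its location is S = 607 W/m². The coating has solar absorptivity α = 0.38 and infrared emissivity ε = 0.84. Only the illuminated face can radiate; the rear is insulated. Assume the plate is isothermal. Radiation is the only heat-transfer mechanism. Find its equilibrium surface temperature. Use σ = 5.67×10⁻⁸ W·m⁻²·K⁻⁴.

T ≈ 264 K

At equilibrium, absorbed power = emitted power.
Absorbing cross-section = A = 1.590 m²; emitting surface = A = 1.590 m² (ratio 1).
αS·A_cross = εσ·A_surf·T⁴  ⇒  T⁴ = αS/(ε·1σ).
T⁴ = 0.380·607/(0.84·1·5.67×10⁻⁸) = 4.843×10⁹ K⁴.
T = (4.843×10⁹)^(1/4).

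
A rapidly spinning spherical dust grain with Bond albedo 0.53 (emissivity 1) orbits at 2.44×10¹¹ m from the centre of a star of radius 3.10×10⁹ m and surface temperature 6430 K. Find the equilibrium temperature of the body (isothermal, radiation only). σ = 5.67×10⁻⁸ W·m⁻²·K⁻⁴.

T ≈ 424 K

The star's surface emits σT_*⁴; at distance d the flux is S = σT_*⁴(R_*/d)².
S = 5.67×10⁻⁸·(6430)⁴·(3.10×10⁹/2.44×10¹¹)² = 15640 W/m².
For an isothermal sphere T⁴ = (1−a)S/(4σ) = 3.242×10¹⁰ K⁴.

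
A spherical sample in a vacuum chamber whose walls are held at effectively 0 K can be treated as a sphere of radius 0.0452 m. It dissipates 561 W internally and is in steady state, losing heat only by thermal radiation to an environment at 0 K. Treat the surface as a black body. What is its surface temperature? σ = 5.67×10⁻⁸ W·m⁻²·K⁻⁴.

T ≈ 788 K

Steady state: internal power = radiated power, P = εσA T⁴.
Radiating area A = 4πr² = 0.02567 m².
T⁴ = P/(εσA) = 561/(1.0·5.67×10⁻⁸·0.02567) = 3.854×10¹¹ K⁴.
T = (3.854×10¹¹)^(1/4).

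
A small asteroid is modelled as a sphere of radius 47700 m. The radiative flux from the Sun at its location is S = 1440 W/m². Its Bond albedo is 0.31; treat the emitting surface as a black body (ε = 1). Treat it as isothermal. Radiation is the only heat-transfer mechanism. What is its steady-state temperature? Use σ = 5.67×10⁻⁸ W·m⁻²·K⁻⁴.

T ≈ 257 K

At equilibrium, absorbed power = emitted power.
Absorbing cross-section = πr² = 7.148×10⁹ m²; emitting surface = 4πr² = 2.859×10¹⁰ m² (ratio 4).
(1−a)S·A_cross = εσ·A_surf·T⁴  ⇒  T⁴ = (1−a)S/(4σ).
T⁴ = 0.690·1440/(4·5.67×10⁻⁸) = 4.381×10⁹ K⁴.
T = (4.381×10⁹)^(1/4).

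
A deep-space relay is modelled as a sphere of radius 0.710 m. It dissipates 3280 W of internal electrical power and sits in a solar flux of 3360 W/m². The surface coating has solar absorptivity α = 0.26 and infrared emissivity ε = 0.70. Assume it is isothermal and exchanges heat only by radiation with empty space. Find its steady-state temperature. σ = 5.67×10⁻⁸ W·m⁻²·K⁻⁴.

At steady state, absorbed solar power + internal power = radiated power.
Absorbed: α·S·A_cross = 0.26·3360·1.584 = 1384 W (cross-section πr²).
Total input = 1384 + 3280 = 4664 W.
Radiated: εσ·A_surf·T⁴ with A_surf = 4πr² = 6.335 m².
T⁴ = 4664/(0.70·5.67×10⁻⁸·6.335) = 1.855×10¹⁰ K⁴.

T ≈ 369 K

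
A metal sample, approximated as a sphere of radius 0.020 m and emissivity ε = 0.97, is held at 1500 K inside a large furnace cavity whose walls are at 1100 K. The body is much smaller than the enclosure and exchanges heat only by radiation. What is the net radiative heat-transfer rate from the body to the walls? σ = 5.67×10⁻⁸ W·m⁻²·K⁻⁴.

P_net ≈ 995 W

For a small grey body in a large enclosure: P_net = εσA(T_body⁴ − T_wall⁴).
A = 4πr² = 0.005027 m²; T_body⁴ − T_wall⁴ = 5.062×10¹² − 1.464×10¹² = 3.598×10¹² K⁴.
|P_net| = 0.97·5.67×10⁻⁸·0.005027·3.598×10¹².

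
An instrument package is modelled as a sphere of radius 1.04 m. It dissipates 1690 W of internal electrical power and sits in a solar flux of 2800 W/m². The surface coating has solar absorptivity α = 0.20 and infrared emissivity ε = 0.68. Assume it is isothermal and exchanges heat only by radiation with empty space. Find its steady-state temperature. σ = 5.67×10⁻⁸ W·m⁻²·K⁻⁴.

At steady state, absorbed solar power + internal power = radiated power.
Absorbed: α·S·A_cross = 0.20·2800·3.398 = 1903 W (cross-section πr²).
Total input = 1903 + 1690 = 3593 W.
Radiated: εσ·A_surf·T⁴ with A_surf = 4πr² = 13.59 m².
T⁴ = 3593/(0.68·5.67×10⁻⁸·13.59) = 6.856×10⁹ K⁴.

T ≈ 288 K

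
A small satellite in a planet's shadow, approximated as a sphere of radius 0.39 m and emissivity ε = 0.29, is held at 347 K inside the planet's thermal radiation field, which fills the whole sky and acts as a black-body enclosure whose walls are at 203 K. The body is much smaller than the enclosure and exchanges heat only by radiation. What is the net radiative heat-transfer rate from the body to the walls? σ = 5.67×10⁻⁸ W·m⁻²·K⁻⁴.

For a small grey body in a large enclosure: P_net = εσA(T_body⁴ − T_wall⁴).
A = 4πr² = 1.911 m²; T_body⁴ − T_wall⁴ = 1.450×10¹⁰ − 1.698×10⁹ = 1.280×10¹⁰ K⁴.
|P_net| = 0.29·5.67×10⁻⁸·1.911·1.280×10¹⁰.

P_net ≈ 402 W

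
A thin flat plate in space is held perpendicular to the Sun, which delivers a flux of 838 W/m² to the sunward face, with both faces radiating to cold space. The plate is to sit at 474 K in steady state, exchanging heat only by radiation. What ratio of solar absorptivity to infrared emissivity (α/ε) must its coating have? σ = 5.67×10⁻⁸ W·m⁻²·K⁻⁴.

Balance: αS·A = εσ·2A·T⁴ ⇒ α/ε = 2σT⁴/S.
α/ε = 2·5.67×10⁻⁸·(474)⁴/838 = 2·5.67×10⁻⁸·5.048×10¹⁰/838.

α/ε ≈ 6.83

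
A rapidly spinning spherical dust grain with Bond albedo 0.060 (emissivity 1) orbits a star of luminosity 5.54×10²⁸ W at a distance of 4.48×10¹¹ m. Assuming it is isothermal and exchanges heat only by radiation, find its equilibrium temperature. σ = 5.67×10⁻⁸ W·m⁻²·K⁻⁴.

T ≈ 549 K

First find the stellar flux at distance d: S = L/(4πd²) = 5.54×10²⁸/(4π·(4.48×10¹¹)²) = 21970 W/m².
For an isothermal sphere, absorbed (1−a)S·πr² = emitted σ·4πr²·T⁴, so T⁴ = (1−a)S/(4σ).
T⁴ = 0.940·21970/(4·5.67×10⁻⁸) = 9.104×10¹⁰ K⁴.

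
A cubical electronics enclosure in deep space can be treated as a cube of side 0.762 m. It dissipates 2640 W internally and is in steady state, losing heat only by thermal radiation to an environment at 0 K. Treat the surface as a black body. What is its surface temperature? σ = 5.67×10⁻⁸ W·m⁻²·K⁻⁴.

Steady state: internal power = radiated power, P = εσA T⁴.
Radiating area A = 6L² = 3.484 m².
T⁴ = P/(εσA) = 2640/(1.0·5.67×10⁻⁸·3.484) = 1.336×10¹⁰ K⁴.
T = (1.336×10¹⁰)^(1/4).

T ≈ 340 K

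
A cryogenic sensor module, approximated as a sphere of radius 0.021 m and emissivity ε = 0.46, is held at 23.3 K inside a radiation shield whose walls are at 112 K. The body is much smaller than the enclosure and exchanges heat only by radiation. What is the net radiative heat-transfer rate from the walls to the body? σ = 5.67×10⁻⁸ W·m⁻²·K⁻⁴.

For a small grey body in a large enclosure: P_net = εσA(T_body⁴ − T_wall⁴).
A = 4πr² = 0.005542 m²; T_body⁴ − T_wall⁴ = 2.947×10⁵ − 1.574×10⁸ = -1.571×10⁸ K⁴.
|P_net| = 0.46·5.67×10⁻⁸·0.005542·1.571×10⁸.

P_net ≈ 0.0227 W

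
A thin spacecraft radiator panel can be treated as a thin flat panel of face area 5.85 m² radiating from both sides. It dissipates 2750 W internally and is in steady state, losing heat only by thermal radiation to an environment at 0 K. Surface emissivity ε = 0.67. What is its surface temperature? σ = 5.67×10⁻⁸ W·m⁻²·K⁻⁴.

Steady state: internal power = radiated power, P = εσA T⁴.
Radiating area A = 2·5.85 = 11.70 m².
T⁴ = P/(εσA) = 2750/(0.67·5.67×10⁻⁸·11.70) = 6.187×10⁹ K⁴.
T = (6.187×10⁹)^(1/4).

T ≈ 280 K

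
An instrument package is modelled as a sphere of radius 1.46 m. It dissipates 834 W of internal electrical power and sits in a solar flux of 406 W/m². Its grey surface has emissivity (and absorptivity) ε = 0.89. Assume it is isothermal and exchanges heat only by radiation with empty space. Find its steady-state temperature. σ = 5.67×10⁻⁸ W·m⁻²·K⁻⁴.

T ≈ 222 K

At steady state, absorbed solar power + internal power = radiated power.
Absorbed: α·S·A_cross = 0.89·406·6.697 = 2420 W (cross-section πr²).
Total input = 2420 + 834 = 3254 W.
Radiated: εσ·A_surf·T⁴ with A_surf = 4πr² = 26.79 m².
T⁴ = 3254/(0.89·5.67×10⁻⁸·26.79) = 2.407×10⁹ K⁴.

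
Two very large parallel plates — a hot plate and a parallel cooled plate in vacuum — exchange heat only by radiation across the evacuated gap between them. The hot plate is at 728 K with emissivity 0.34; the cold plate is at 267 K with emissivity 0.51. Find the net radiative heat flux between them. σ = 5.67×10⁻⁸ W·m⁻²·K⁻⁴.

q ≈ 4010 W/m²

For two infinite grey parallel plates, q = σ(T₁⁴ − T₂⁴)/(1/ε₁ + 1/ε₂ − 1).
T₁⁴ − T₂⁴ = 2.809×10¹¹ − 5.082×10⁹ = 2.758×10¹¹ K⁴.
1/ε₁ + 1/ε₂ − 1 = 2.941 + 1.961 − 1 = 3.902.
q = 5.67×10⁻⁸ × 2.758×10¹¹ / 3.902.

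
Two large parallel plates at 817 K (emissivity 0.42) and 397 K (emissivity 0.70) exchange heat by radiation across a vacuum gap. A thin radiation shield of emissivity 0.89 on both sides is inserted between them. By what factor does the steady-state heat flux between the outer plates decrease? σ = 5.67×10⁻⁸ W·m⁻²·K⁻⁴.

Without shield: q₀ = σΔ(T⁴)/(1/ε₁+1/ε₂−1) with denominator 2.810.
With shield the two gaps are in series; the resistances add: (1/ε₁+1/ε_s−1)+(1/ε_s+1/ε₂−1) = 2.505+1.552 = 4.057.
Heat-flux ratio q₀/q = 4.057/2.810.

factor ≈ 1.44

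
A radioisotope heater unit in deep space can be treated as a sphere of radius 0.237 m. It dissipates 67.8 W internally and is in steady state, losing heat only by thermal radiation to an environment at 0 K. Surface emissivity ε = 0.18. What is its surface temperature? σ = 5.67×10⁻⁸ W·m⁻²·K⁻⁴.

Steady state: internal power = radiated power, P = εσA T⁴.
Radiating area A = 4πr² = 0.7058 m².
T⁴ = P/(εσA) = 67.8/(0.18·5.67×10⁻⁸·0.7058) = 9.412×10⁹ K⁴.
T = (9.412×10⁹)^(1/4).

T ≈ 311 K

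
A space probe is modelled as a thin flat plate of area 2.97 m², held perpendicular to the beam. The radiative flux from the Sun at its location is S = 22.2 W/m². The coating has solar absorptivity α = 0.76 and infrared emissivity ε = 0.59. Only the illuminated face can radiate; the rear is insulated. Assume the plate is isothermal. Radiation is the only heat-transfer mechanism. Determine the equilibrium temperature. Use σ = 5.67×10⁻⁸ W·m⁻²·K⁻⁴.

At equilibrium, absorbed power = emitted power.
Absorbing cross-section = A = 2.970 m²; emitting surface = A = 2.970 m² (ratio 1).
αS·A_cross = εσ·A_surf·T⁴  ⇒  T⁴ = αS/(ε·1σ).
T⁴ = 0.760·22.2/(0.59·1·5.67×10⁻⁸) = 5.043×10⁸ K⁴.
T = (5.043×10⁸)^(1/4).

T ≈ 150 K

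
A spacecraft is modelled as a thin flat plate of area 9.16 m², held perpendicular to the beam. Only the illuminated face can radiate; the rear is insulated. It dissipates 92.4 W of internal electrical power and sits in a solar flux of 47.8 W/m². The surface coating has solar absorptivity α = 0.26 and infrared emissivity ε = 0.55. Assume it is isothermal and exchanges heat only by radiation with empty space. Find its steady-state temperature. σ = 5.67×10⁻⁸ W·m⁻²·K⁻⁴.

At steady state, absorbed solar power + internal power = radiated power.
Absorbed: α·S·A_cross = 0.26·47.8·9.160 = 113.8 W (cross-section A).
Total input = 113.8 + 92.4 = 206.2 W.
Radiated: εσ·A_surf·T⁴ with A_surf = A = 9.160 m².
T⁴ = 206.2/(0.55·5.67×10⁻⁸·9.160) = 7.220×10⁸ K⁴.

T ≈ 164 K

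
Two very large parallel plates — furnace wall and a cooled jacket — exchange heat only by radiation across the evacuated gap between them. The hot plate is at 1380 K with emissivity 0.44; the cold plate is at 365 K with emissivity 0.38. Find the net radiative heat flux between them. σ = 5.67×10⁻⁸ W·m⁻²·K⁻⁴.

For two infinite grey parallel plates, q = σ(T₁⁴ − T₂⁴)/(1/ε₁ + 1/ε₂ − 1).
T₁⁴ − T₂⁴ = 3.627×10¹² − 1.775×10¹⁰ = 3.609×10¹² K⁴.
1/ε₁ + 1/ε₂ − 1 = 2.273 + 2.632 − 1 = 3.904.
q = 5.67×10⁻⁸ × 3.609×10¹² / 3.904.

q ≈ 52400 W/m²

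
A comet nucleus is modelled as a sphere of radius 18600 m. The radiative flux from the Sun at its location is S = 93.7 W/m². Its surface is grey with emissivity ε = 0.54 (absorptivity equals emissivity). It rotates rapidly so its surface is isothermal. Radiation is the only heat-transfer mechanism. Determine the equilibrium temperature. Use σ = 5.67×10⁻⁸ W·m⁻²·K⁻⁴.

T ≈ 143 K

At equilibrium, absorbed power = emitted power.
Absorbing cross-section = πr² = 1.087×10⁹ m²; emitting surface = 4πr² = 4.347×10⁹ m² (ratio 4).
εS·A_cross = εσ·A_surf·T⁴  ⇒  T⁴ = S/(4σ)   (ε cancels).
T⁴ = 93.7/(4·5.67×10⁻⁸) = 4.131×10⁸ K⁴.
T = (4.131×10⁸)^(1/4).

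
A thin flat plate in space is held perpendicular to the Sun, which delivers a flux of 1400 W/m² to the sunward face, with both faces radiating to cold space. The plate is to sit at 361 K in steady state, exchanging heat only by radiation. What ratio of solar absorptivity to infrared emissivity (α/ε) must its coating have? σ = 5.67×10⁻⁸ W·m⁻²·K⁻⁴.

α/ε ≈ 1.38

Balance: αS·A = εσ·2A·T⁴ ⇒ α/ε = 2σT⁴/S.
α/ε = 2·5.67×10⁻⁸·(361)⁴/1400 = 2·5.67×10⁻⁸·1.698×10¹⁰/1400.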